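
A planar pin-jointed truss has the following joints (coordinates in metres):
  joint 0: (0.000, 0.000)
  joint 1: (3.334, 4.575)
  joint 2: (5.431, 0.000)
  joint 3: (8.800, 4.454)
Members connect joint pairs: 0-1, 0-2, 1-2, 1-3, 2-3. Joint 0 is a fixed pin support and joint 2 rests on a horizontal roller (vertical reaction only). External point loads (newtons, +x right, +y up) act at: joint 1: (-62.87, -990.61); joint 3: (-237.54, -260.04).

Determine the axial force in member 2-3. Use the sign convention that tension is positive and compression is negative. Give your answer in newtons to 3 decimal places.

N=4 nodes, M=5 members, R=3 reactions → 2N=8, M+R=8
member 0 (0-1): L=5.6609, (cx,cy)=(0.5889,0.8082)
member 1 (0-2): L=5.4310, (cx,cy)=(1.0000,0.0000)
member 2 (1-2): L=5.0327, (cx,cy)=(0.4167,-0.9091)
member 3 (1-3): L=5.4673, (cx,cy)=(0.9998,-0.0221)
member 4 (2-3): L=5.5846, (cx,cy)=(0.6033,0.7975)
solve A·x = −loads:
  F[0-1] = -580.2614 N (compression)
  F[0-2] = +41.3342 N (tension)
  F[1-2] = -572.8700 N (compression)
  F[1-3] = -40.1832 N (compression)
  F[2-3] = -327.1661 N (compression)
  Rx@0 = +300.4100 N
  Ry@0 = +468.9501 N
  Ry@2 = +781.6999 N

-327.166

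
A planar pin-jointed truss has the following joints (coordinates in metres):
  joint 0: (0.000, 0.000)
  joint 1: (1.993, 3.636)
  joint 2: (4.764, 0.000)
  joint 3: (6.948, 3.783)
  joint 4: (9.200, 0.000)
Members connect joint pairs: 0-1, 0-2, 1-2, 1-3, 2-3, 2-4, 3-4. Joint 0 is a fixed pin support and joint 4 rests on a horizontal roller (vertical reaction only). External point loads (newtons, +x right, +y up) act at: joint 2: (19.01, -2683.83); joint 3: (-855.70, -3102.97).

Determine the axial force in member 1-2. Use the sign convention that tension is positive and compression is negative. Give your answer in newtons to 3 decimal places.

2909.451

N=5 nodes, M=7 members, R=3 reactions → 2N=10, M+R=10
member 0 (0-1): L=4.1464, (cx,cy)=(0.4807,0.8769)
member 1 (0-2): L=4.7640, (cx,cy)=(1.0000,0.0000)
member 2 (1-2): L=4.5715, (cx,cy)=(0.6061,-0.7954)
member 3 (1-3): L=4.9572, (cx,cy)=(0.9996,0.0297)
member 4 (2-3): L=4.3682, (cx,cy)=(0.5000,0.8660)
member 5 (2-4): L=4.4360, (cx,cy)=(1.0000,0.0000)
member 6 (3-4): L=4.4026, (cx,cy)=(0.5115,-0.8593)
solve A·x = −loads:
  F[0-1] = -2743.1468 N (compression)
  F[0-2] = +481.8286 N (tension)
  F[1-2] = +2909.4511 N (tension)
  F[1-3] = -3083.4153 N (compression)
  F[2-3] = +426.9788 N (tension)
  F[2-4] = +2012.8784 N (tension)
  F[3-4] = -3935.0939 N (compression)
  Rx@0 = +836.6900 N
  Ry@0 = +2405.4860 N
  Ry@4 = +3381.3140 N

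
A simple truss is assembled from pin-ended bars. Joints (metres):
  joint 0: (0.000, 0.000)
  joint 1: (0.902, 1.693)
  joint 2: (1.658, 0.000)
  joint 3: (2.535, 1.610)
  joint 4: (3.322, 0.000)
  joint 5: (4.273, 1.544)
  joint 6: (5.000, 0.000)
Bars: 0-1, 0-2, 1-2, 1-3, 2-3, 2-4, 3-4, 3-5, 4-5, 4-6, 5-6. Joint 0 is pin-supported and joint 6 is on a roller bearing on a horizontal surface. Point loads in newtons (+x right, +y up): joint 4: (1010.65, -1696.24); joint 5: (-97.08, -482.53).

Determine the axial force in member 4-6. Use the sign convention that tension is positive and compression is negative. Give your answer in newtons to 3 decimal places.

N=7 nodes, M=11 members, R=3 reactions → 2N=14, M+R=14
member 0 (0-1): L=1.9183, (cx,cy)=(0.4702,0.8826)
member 1 (0-2): L=1.6580, (cx,cy)=(1.0000,0.0000)
member 2 (1-2): L=1.8541, (cx,cy)=(0.4077,-0.9131)
member 3 (1-3): L=1.6351, (cx,cy)=(0.9987,-0.0508)
member 4 (2-3): L=1.8334, (cx,cy)=(0.4784,0.8782)
member 5 (2-4): L=1.6640, (cx,cy)=(1.0000,0.0000)
member 6 (3-4): L=1.7921, (cx,cy)=(0.4392,-0.8984)
member 7 (3-5): L=1.7393, (cx,cy)=(0.9993,-0.0379)
member 8 (4-5): L=1.8134, (cx,cy)=(0.5244,0.8514)
member 9 (4-6): L=1.6780, (cx,cy)=(1.0000,0.0000)
member 10 (5-6): L=1.7066, (cx,cy)=(0.4260,-0.9047)
solve A·x = −loads:
  F[0-1] = -758.4756 N (compression)
  F[0-2] = +1270.2123 N (tension)
  F[1-2] = +770.4426 N (tension)
  F[1-3] = -671.6478 N (compression)
  F[2-3] = -801.0896 N (compression)
  F[2-4] = +1967.5574 N (tension)
  F[3-4] = +804.5770 N (tension)
  F[3-5] = -1408.3398 N (compression)
  F[4-5] = +1143.2274 N (tension)
  F[4-6] = +710.6960 N (tension)
  F[5-6] = -1668.3218 N (compression)
  Rx@0 = -913.5700 N
  Ry@0 = +669.3963 N
  Ry@6 = +1509.3737 N

710.696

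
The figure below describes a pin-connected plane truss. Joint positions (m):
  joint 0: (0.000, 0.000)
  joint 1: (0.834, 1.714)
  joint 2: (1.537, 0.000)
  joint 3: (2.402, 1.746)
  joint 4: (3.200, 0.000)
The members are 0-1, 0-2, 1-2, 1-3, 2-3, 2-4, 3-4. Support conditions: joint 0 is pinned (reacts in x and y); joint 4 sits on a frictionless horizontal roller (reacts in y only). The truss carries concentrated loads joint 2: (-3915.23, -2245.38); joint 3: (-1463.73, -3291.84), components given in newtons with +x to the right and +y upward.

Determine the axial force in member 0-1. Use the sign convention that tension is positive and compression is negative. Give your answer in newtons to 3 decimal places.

N=5 nodes, M=7 members, R=3 reactions → 2N=10, M+R=10
member 0 (0-1): L=1.9061, (cx,cy)=(0.4375,0.8992)
member 1 (0-2): L=1.5370, (cx,cy)=(1.0000,0.0000)
member 2 (1-2): L=1.8526, (cx,cy)=(0.3795,-0.9252)
member 3 (1-3): L=1.5683, (cx,cy)=(0.9998,0.0204)
member 4 (2-3): L=1.9485, (cx,cy)=(0.4439,0.8961)
member 5 (2-4): L=1.6630, (cx,cy)=(1.0000,0.0000)
member 6 (3-4): L=1.9197, (cx,cy)=(0.4157,-0.9095)
solve A·x = −loads:
  F[0-1] = -3098.8002 N (compression)
  F[0-2] = -4023.1280 N (compression)
  F[1-2] = +2957.0556 N (tension)
  F[1-3] = -2478.4721 N (compression)
  F[2-3] = -547.3894 N (compression)
  F[2-4] = +1257.2265 N (tension)
  F[3-4] = -3024.4628 N (compression)
  Rx@0 = +5378.9600 N
  Ry@0 = +2786.4462 N
  Ry@4 = +2750.7738 N

-3098.800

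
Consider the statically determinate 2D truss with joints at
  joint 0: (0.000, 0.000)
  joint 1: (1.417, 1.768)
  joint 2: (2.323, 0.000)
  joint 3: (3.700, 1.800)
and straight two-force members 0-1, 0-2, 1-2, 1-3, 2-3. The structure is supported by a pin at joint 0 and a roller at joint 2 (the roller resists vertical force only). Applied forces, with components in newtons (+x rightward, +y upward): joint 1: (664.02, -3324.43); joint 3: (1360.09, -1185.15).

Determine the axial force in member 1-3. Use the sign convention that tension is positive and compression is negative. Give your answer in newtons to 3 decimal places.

N=4 nodes, M=5 members, R=3 reactions → 2N=8, M+R=8
member 0 (0-1): L=2.2658, (cx,cy)=(0.6254,0.7803)
member 1 (0-2): L=2.3230, (cx,cy)=(1.0000,0.0000)
member 2 (1-2): L=1.9866, (cx,cy)=(0.4561,-0.8900)
member 3 (1-3): L=2.2832, (cx,cy)=(0.9999,0.0140)
member 4 (2-3): L=2.2663, (cx,cy)=(0.6076,0.7942)
solve A·x = −loads:
  F[0-1] = +1236.9506 N (tension)
  F[0-2] = +1250.5279 N (tension)
  F[1-2] = -4783.9760 N (compression)
  F[1-3] = +2291.5238 N (tension)
  F[2-3] = -1532.6079 N (compression)
  Rx@0 = -2024.1100 N
  Ry@0 = -965.2033 N
  Ry@2 = +5474.7833 N

2291.524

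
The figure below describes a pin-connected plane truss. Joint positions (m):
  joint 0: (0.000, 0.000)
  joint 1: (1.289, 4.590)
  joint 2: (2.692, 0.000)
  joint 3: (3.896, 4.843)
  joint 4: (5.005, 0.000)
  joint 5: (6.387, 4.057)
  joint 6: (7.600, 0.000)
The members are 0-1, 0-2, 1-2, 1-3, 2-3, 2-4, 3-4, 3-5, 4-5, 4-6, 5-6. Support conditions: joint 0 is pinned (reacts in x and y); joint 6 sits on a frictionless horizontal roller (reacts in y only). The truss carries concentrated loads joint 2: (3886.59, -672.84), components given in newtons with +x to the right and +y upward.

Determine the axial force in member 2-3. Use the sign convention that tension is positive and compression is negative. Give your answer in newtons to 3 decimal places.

270.331

N=7 nodes, M=11 members, R=3 reactions → 2N=14, M+R=14
member 0 (0-1): L=4.7676, (cx,cy)=(0.2704,0.9628)
member 1 (0-2): L=2.6920, (cx,cy)=(1.0000,0.0000)
member 2 (1-2): L=4.7996, (cx,cy)=(0.2923,-0.9563)
member 3 (1-3): L=2.6192, (cx,cy)=(0.9953,0.0966)
member 4 (2-3): L=4.9904, (cx,cy)=(0.2413,0.9705)
member 5 (2-4): L=2.3130, (cx,cy)=(1.0000,0.0000)
member 6 (3-4): L=4.9684, (cx,cy)=(0.2232,-0.9748)
member 7 (3-5): L=2.6121, (cx,cy)=(0.9537,-0.3009)
member 8 (4-5): L=4.2859, (cx,cy)=(0.3225,0.9466)
member 9 (4-6): L=2.5950, (cx,cy)=(1.0000,0.0000)
member 10 (5-6): L=4.2345, (cx,cy)=(0.2865,-0.9581)
solve A·x = −loads:
  F[0-1] = -451.3217 N (compression)
  F[0-2] = +4008.6134 N (tension)
  F[1-2] = +429.2426 N (tension)
  F[1-3] = -248.6596 N (compression)
  F[2-3] = +270.3313 N (tension)
  F[2-4] = +182.2761 N (tension)
  F[3-4] = -199.9389 N (compression)
  F[3-5] = -144.3369 N (compression)
  F[4-5] = +205.8918 N (tension)
  F[4-6] = +71.2573 N (tension)
  F[5-6] = -248.7516 N (compression)
  Rx@0 = -3886.5900 N
  Ry@0 = +434.5130 N
  Ry@6 = +238.3270 N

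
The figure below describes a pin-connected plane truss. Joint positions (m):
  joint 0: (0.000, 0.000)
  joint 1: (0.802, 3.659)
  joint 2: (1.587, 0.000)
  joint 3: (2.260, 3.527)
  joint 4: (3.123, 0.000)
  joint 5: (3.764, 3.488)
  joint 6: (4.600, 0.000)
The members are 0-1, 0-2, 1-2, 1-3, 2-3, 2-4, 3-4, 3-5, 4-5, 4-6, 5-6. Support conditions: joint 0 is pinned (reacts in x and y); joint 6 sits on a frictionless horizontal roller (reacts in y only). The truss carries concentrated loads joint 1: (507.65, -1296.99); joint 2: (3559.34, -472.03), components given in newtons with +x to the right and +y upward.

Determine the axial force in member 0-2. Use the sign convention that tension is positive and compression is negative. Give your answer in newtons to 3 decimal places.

4280.968

N=7 nodes, M=11 members, R=3 reactions → 2N=14, M+R=14
member 0 (0-1): L=3.7459, (cx,cy)=(0.2141,0.9768)
member 1 (0-2): L=1.5870, (cx,cy)=(1.0000,0.0000)
member 2 (1-2): L=3.7423, (cx,cy)=(0.2098,-0.9778)
member 3 (1-3): L=1.4640, (cx,cy)=(0.9959,-0.0902)
member 4 (2-3): L=3.5906, (cx,cy)=(0.1874,0.9823)
member 5 (2-4): L=1.5360, (cx,cy)=(1.0000,0.0000)
member 6 (3-4): L=3.6310, (cx,cy)=(0.2377,-0.9713)
member 7 (3-5): L=1.5045, (cx,cy)=(0.9997,-0.0259)
member 8 (4-5): L=3.5464, (cx,cy)=(0.1807,0.9835)
member 9 (4-6): L=1.4770, (cx,cy)=(1.0000,0.0000)
member 10 (5-6): L=3.5868, (cx,cy)=(0.2331,-0.9725)
solve A·x = −loads:
  F[0-1] = -999.4151 N (compression)
  F[0-2] = +4280.9677 N (tension)
  F[1-2] = -266.4041 N (compression)
  F[1-3] = -668.4679 N (compression)
  F[2-3] = +745.7230 N (tension)
  F[2-4] = +525.9727 N (tension)
  F[3-4] = -807.2478 N (compression)
  F[3-5] = -334.2244 N (compression)
  F[4-5] = +797.2472 N (tension)
  F[4-6] = +190.0127 N (tension)
  F[5-6] = -815.2333 N (compression)
  Rx@0 = -4066.9900 N
  Ry@0 = +976.2398 N
  Ry@6 = +792.7802 N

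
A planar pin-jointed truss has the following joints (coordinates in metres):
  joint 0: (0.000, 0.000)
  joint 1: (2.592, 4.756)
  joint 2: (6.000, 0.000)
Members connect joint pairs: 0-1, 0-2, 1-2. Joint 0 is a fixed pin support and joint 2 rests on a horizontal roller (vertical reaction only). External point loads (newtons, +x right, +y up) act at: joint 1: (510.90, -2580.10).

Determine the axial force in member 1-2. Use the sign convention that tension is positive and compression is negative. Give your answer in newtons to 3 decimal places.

N=3 nodes, M=3 members, R=3 reactions → 2N=6, M+R=6
member 0 (0-1): L=5.4165, (cx,cy)=(0.4785,0.8781)
member 1 (0-2): L=6.0000, (cx,cy)=(1.0000,0.0000)
member 2 (1-2): L=5.8510, (cx,cy)=(0.5825,-0.8129)
solve A·x = −loads:
  F[0-1] = -1207.7962 N (compression)
  F[0-2] = +1088.8808 N (tension)
  F[1-2] = -1869.4316 N (compression)
  Rx@0 = -510.9000 N
  Ry@0 = +1060.5234 N
  Ry@2 = +1519.5766 N

-1869.432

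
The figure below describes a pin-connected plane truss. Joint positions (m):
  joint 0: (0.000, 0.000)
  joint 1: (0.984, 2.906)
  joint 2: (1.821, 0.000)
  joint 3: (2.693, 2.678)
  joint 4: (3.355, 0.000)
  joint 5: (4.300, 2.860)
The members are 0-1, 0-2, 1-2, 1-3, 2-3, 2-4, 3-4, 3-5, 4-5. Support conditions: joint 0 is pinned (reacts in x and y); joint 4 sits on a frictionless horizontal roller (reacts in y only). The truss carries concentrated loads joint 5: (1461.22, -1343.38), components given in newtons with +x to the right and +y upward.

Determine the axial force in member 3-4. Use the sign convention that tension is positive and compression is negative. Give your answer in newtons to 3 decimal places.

N=6 nodes, M=9 members, R=3 reactions → 2N=12, M+R=12
member 0 (0-1): L=3.0681, (cx,cy)=(0.3207,0.9472)
member 1 (0-2): L=1.8210, (cx,cy)=(1.0000,0.0000)
member 2 (1-2): L=3.0241, (cx,cy)=(0.2768,-0.9609)
member 3 (1-3): L=1.7241, (cx,cy)=(0.9912,-0.1322)
member 4 (2-3): L=2.8164, (cx,cy)=(0.3096,0.9509)
member 5 (2-4): L=1.5340, (cx,cy)=(1.0000,0.0000)
member 6 (3-4): L=2.7586, (cx,cy)=(0.2400,-0.9708)
member 7 (3-5): L=1.6173, (cx,cy)=(0.9936,0.1125)
member 8 (4-5): L=3.0121, (cx,cy)=(0.3137,0.9495)
solve A·x = −loads:
  F[0-1] = +1714.5952 N (tension)
  F[0-2] = +911.3113 N (tension)
  F[1-2] = -1836.9734 N (compression)
  F[1-3] = +1067.7105 N (tension)
  F[2-3] = +1856.4346 N (tension)
  F[2-4] = -171.8953 N (compression)
  F[3-4] = -1442.0069 N (compression)
  F[3-5] = +1991.8148 N (tension)
  F[4-5] = -1650.8821 N (compression)
  Rx@0 = -1461.2200 N
  Ry@0 = -1624.0189 N
  Ry@4 = +2967.3989 N

-1442.007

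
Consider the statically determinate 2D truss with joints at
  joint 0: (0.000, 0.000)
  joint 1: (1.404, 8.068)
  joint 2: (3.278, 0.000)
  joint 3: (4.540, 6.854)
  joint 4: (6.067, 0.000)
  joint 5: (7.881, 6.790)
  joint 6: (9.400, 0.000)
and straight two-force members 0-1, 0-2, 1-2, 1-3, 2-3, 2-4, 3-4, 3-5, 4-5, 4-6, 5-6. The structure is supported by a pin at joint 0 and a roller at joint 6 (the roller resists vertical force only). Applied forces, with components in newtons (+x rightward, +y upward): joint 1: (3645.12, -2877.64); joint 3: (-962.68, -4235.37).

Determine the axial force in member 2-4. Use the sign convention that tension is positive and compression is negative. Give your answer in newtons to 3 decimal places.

N=7 nodes, M=11 members, R=3 reactions → 2N=14, M+R=14
member 0 (0-1): L=8.1893, (cx,cy)=(0.1714,0.9852)
member 1 (0-2): L=3.2780, (cx,cy)=(1.0000,0.0000)
member 2 (1-2): L=8.2828, (cx,cy)=(0.2263,-0.9741)
member 3 (1-3): L=3.3628, (cx,cy)=(0.9326,-0.3610)
member 4 (2-3): L=6.9692, (cx,cy)=(0.1811,0.9835)
member 5 (2-4): L=2.7890, (cx,cy)=(1.0000,0.0000)
member 6 (3-4): L=7.0220, (cx,cy)=(0.2175,-0.9761)
member 7 (3-5): L=3.3416, (cx,cy)=(0.9998,-0.0192)
member 8 (4-5): L=7.0281, (cx,cy)=(0.2581,0.9661)
member 9 (4-6): L=3.3330, (cx,cy)=(1.0000,0.0000)
member 10 (5-6): L=6.9578, (cx,cy)=(0.2183,-0.9759)
solve A·x = −loads:
  F[0-1] = -2244.1732 N (compression)
  F[0-2] = +3067.1906 N (tension)
  F[1-2] = +1007.7338 N (tension)
  F[1-3] = -4565.7816 N (compression)
  F[2-3] = -998.1026 N (compression)
  F[2-4] = +3475.9313 N (tension)
  F[3-4] = -4975.2646 N (compression)
  F[3-5] = -2394.4585 N (compression)
  F[4-5] = +5026.5195 N (tension)
  F[4-6] = +1096.6474 N (tension)
  F[5-6] = -5023.2332 N (compression)
  Rx@0 = -2682.4400 N
  Ry@0 = +2210.9456 N
  Ry@6 = +4902.0644 N

3475.931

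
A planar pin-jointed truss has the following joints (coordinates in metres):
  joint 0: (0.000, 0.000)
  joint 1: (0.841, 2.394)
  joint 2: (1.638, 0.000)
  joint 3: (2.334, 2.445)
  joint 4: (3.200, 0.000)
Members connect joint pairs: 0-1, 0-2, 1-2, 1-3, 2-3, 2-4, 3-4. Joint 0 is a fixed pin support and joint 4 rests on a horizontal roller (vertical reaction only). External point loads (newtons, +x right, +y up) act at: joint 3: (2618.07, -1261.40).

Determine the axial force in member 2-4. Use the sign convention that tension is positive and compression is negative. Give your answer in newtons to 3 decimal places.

N=5 nodes, M=7 members, R=3 reactions → 2N=10, M+R=10
member 0 (0-1): L=2.5374, (cx,cy)=(0.3314,0.9435)
member 1 (0-2): L=1.6380, (cx,cy)=(1.0000,0.0000)
member 2 (1-2): L=2.5232, (cx,cy)=(0.3159,-0.9488)
member 3 (1-3): L=1.4939, (cx,cy)=(0.9994,0.0341)
member 4 (2-3): L=2.5421, (cx,cy)=(0.2738,0.9618)
member 5 (2-4): L=1.5620, (cx,cy)=(1.0000,0.0000)
member 6 (3-4): L=2.5938, (cx,cy)=(0.3339,-0.9426)
solve A·x = −loads:
  F[0-1] = +1758.3927 N (tension)
  F[0-2] = +2035.2708 N (tension)
  F[1-2] = -1708.1160 N (compression)
  F[1-3] = +1122.9982 N (tension)
  F[2-3] = +1685.0487 N (tension)
  F[2-4] = +1034.3840 N (tension)
  F[3-4] = -3098.1773 N (compression)
  Rx@0 = -2618.0700 N
  Ry@0 = -1659.0027 N
  Ry@4 = +2920.4027 N

1034.384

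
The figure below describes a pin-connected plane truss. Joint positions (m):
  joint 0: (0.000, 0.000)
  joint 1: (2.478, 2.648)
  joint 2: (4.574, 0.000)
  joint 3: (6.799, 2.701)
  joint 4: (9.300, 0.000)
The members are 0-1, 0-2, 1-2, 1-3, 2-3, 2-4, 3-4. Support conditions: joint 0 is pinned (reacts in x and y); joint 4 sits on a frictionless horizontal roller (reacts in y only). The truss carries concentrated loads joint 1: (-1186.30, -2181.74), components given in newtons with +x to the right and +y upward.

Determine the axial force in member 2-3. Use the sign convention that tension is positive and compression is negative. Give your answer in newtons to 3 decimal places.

322.388

N=5 nodes, M=7 members, R=3 reactions → 2N=10, M+R=10
member 0 (0-1): L=3.6266, (cx,cy)=(0.6833,0.7302)
member 1 (0-2): L=4.5740, (cx,cy)=(1.0000,0.0000)
member 2 (1-2): L=3.3771, (cx,cy)=(0.6206,-0.7841)
member 3 (1-3): L=4.3213, (cx,cy)=(0.9999,0.0123)
member 4 (2-3): L=3.4994, (cx,cy)=(0.6358,0.7718)
member 5 (2-4): L=4.7260, (cx,cy)=(1.0000,0.0000)
member 6 (3-4): L=3.6811, (cx,cy)=(0.6794,-0.7338)
solve A·x = −loads:
  F[0-1] = -2654.4853 N (compression)
  F[0-2] = +627.4579 N (tension)
  F[1-2] = -317.3496 N (compression)
  F[1-3] = -430.5297 N (compression)
  F[2-3] = +322.3881 N (tension)
  F[2-4] = +225.5174 N (tension)
  F[3-4] = -331.9269 N (compression)
  Rx@0 = +1186.3000 N
  Ry@0 = +1938.1885 N
  Ry@4 = +243.5515 N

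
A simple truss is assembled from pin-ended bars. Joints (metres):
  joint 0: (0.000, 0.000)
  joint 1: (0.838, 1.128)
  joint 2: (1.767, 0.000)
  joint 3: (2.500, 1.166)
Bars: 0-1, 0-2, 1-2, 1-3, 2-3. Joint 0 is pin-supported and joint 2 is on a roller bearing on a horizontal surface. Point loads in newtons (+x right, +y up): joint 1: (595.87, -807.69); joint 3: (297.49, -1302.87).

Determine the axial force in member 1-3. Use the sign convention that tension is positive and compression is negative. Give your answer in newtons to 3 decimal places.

N=4 nodes, M=5 members, R=3 reactions → 2N=8, M+R=8
member 0 (0-1): L=1.4052, (cx,cy)=(0.5964,0.8027)
member 1 (0-2): L=1.7670, (cx,cy)=(1.0000,0.0000)
member 2 (1-2): L=1.4613, (cx,cy)=(0.6357,-0.7719)
member 3 (1-3): L=1.6624, (cx,cy)=(0.9997,0.0229)
member 4 (2-3): L=1.3773, (cx,cy)=(0.5322,0.8466)
solve A·x = −loads:
  F[0-1] = +862.7061 N (tension)
  F[0-2] = +378.8850 N (tension)
  F[1-2] = -1909.9424 N (compression)
  F[1-3] = +1133.1110 N (tension)
  F[2-3] = -1569.5220 N (compression)
  Rx@0 = -893.3600 N
  Ry@0 = -692.5152 N
  Ry@2 = +2803.0752 N

1133.111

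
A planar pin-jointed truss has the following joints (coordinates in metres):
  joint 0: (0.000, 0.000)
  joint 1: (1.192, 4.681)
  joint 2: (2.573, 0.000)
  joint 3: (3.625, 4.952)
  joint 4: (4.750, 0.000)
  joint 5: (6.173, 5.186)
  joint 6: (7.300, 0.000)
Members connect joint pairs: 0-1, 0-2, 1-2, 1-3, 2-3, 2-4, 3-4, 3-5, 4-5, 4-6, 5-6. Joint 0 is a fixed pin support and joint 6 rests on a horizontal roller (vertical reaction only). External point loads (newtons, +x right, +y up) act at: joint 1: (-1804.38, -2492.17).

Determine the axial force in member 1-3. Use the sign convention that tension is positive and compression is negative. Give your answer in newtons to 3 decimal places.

N=7 nodes, M=11 members, R=3 reactions → 2N=14, M+R=14
member 0 (0-1): L=4.8304, (cx,cy)=(0.2468,0.9691)
member 1 (0-2): L=2.5730, (cx,cy)=(1.0000,0.0000)
member 2 (1-2): L=4.8805, (cx,cy)=(0.2830,-0.9591)
member 3 (1-3): L=2.4480, (cx,cy)=(0.9939,0.1107)
member 4 (2-3): L=5.0625, (cx,cy)=(0.2078,0.9782)
member 5 (2-4): L=2.1770, (cx,cy)=(1.0000,0.0000)
member 6 (3-4): L=5.0782, (cx,cy)=(0.2215,-0.9752)
member 7 (3-5): L=2.5587, (cx,cy)=(0.9958,0.0915)
member 8 (4-5): L=5.3777, (cx,cy)=(0.2646,0.9644)
member 9 (4-6): L=2.5500, (cx,cy)=(1.0000,0.0000)
member 10 (5-6): L=5.3070, (cx,cy)=(0.2124,-0.9772)
solve A·x = −loads:
  F[0-1] = -3345.7279 N (compression)
  F[0-2] = -978.7508 N (compression)
  F[1-2] = +867.2153 N (tension)
  F[1-3] = +737.8945 N (tension)
  F[2-3] = -850.3345 N (compression)
  F[2-4] = -556.6580 N (compression)
  F[3-4] = +804.8327 N (tension)
  F[3-5] = +379.9507 N (tension)
  F[4-5] = -813.8438 N (compression)
  F[4-6] = -163.0058 N (compression)
  F[5-6] = +767.5947 N (tension)
  Rx@0 = +1804.3800 N
  Ry@0 = +3242.2571 N
  Ry@6 = -750.0871 N

737.894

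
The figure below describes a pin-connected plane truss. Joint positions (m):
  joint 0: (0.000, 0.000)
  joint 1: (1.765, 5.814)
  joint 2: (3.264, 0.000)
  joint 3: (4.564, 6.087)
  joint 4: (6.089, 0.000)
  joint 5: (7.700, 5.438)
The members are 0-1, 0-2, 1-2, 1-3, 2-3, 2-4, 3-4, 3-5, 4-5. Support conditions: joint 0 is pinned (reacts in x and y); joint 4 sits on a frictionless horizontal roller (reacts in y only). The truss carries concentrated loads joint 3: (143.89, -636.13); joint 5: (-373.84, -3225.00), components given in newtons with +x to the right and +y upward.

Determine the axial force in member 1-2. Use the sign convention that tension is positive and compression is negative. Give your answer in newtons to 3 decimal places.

N=6 nodes, M=9 members, R=3 reactions → 2N=12, M+R=12
member 0 (0-1): L=6.0760, (cx,cy)=(0.2905,0.9569)
member 1 (0-2): L=3.2640, (cx,cy)=(1.0000,0.0000)
member 2 (1-2): L=6.0041, (cx,cy)=(0.2497,-0.9683)
member 3 (1-3): L=2.8123, (cx,cy)=(0.9953,0.0971)
member 4 (2-3): L=6.2243, (cx,cy)=(0.2089,0.9779)
member 5 (2-4): L=2.8250, (cx,cy)=(1.0000,0.0000)
member 6 (3-4): L=6.2751, (cx,cy)=(0.2430,-0.9700)
member 7 (3-5): L=3.2025, (cx,cy)=(0.9792,-0.2027)
member 8 (4-5): L=5.6716, (cx,cy)=(0.2840,0.9588)
solve A·x = −loads:
  F[0-1] = +526.6158 N (tension)
  F[0-2] = -382.9250 N (compression)
  F[1-2] = -492.5910 N (compression)
  F[1-3] = +277.2655 N (tension)
  F[2-3] = +487.7493 N (tension)
  F[2-4] = -607.7772 N (compression)
  F[3-4] = -1292.1789 N (compression)
  F[3-5] = +559.5779 N (tension)
  F[4-5] = -3245.2683 N (compression)
  Rx@0 = +229.9500 N
  Ry@0 = -503.9076 N
  Ry@4 = +4365.0376 N

-492.591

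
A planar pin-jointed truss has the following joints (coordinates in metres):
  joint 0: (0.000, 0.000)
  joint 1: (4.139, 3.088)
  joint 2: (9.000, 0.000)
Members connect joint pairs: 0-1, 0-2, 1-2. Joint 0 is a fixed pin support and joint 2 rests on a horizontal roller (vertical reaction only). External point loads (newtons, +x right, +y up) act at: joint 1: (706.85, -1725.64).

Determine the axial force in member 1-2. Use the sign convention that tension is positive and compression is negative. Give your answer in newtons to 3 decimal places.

N=3 nodes, M=3 members, R=3 reactions → 2N=6, M+R=6
member 0 (0-1): L=5.1640, (cx,cy)=(0.8015,0.5980)
member 1 (0-2): L=9.0000, (cx,cy)=(1.0000,0.0000)
member 2 (1-2): L=5.7589, (cx,cy)=(0.8441,-0.5362)
solve A·x = −loads:
  F[0-1] = -1153.0560 N (compression)
  F[0-2] = +1631.0335 N (tension)
  F[1-2] = -1932.3140 N (compression)
  Rx@0 = -706.8500 N
  Ry@0 = +689.5092 N
  Ry@2 = +1036.1308 N

-1932.314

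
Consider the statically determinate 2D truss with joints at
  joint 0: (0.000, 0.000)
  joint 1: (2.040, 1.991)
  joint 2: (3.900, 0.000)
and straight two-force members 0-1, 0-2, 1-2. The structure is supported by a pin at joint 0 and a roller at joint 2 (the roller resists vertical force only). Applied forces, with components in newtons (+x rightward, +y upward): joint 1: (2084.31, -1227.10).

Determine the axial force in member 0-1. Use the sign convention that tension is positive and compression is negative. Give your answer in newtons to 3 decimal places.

N=3 nodes, M=3 members, R=3 reactions → 2N=6, M+R=6
member 0 (0-1): L=2.8506, (cx,cy)=(0.7156,0.6985)
member 1 (0-2): L=3.9000, (cx,cy)=(1.0000,0.0000)
member 2 (1-2): L=2.7246, (cx,cy)=(0.6827,-0.7307)
solve A·x = −loads:
  F[0-1] = +685.5580 N (tension)
  F[0-2] = +1593.6909 N (tension)
  F[1-2] = -2334.5371 N (compression)
  Rx@0 = -2084.3100 N
  Ry@0 = -478.8347 N
  Ry@2 = +1705.9347 N

685.558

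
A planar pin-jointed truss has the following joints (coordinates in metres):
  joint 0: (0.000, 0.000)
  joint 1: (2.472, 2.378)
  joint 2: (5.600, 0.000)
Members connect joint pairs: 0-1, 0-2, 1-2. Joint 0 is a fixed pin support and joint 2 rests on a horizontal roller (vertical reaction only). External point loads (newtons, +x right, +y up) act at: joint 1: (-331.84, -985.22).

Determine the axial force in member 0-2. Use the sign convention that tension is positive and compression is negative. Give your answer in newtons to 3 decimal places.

N=3 nodes, M=3 members, R=3 reactions → 2N=6, M+R=6
member 0 (0-1): L=3.4301, (cx,cy)=(0.7207,0.6933)
member 1 (0-2): L=5.6000, (cx,cy)=(1.0000,0.0000)
member 2 (1-2): L=3.9293, (cx,cy)=(0.7961,-0.6052)
solve A·x = −loads:
  F[0-1] = -997.0537 N (compression)
  F[0-2] = +386.7128 N (tension)
  F[1-2] = -485.7750 N (compression)
  Rx@0 = +331.8400 N
  Ry@0 = +691.2292 N
  Ry@2 = +293.9908 N

386.713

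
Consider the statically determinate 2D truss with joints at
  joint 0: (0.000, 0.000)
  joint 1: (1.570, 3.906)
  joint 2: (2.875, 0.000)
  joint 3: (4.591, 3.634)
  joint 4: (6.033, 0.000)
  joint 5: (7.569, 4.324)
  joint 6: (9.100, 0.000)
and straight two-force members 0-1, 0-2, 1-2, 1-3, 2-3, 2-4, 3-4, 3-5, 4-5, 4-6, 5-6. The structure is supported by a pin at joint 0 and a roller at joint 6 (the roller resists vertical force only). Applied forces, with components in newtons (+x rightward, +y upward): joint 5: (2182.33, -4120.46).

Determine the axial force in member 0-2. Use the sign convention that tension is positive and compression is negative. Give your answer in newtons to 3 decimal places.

N=7 nodes, M=11 members, R=3 reactions → 2N=14, M+R=14
member 0 (0-1): L=4.2097, (cx,cy)=(0.3729,0.9279)
member 1 (0-2): L=2.8750, (cx,cy)=(1.0000,0.0000)
member 2 (1-2): L=4.1182, (cx,cy)=(0.3169,-0.9485)
member 3 (1-3): L=3.0332, (cx,cy)=(0.9960,-0.0897)
member 4 (2-3): L=4.0188, (cx,cy)=(0.4270,0.9043)
member 5 (2-4): L=3.1580, (cx,cy)=(1.0000,0.0000)
member 6 (3-4): L=3.9096, (cx,cy)=(0.3688,-0.9295)
member 7 (3-5): L=3.0569, (cx,cy)=(0.9742,0.2257)
member 8 (4-5): L=4.5887, (cx,cy)=(0.3347,0.9423)
member 9 (4-6): L=3.0670, (cx,cy)=(1.0000,0.0000)
member 10 (5-6): L=4.5870, (cx,cy)=(0.3338,-0.9427)
solve A·x = −loads:
  F[0-1] = +370.4607 N (tension)
  F[0-2] = +2044.1680 N (tension)
  F[1-2] = -387.1722 N (compression)
  F[1-3] = +261.9056 N (tension)
  F[2-3] = +406.1017 N (tension)
  F[2-4] = +1748.0762 N (tension)
  F[3-4] = -239.5348 N (compression)
  F[3-5] = +536.4462 N (tension)
  F[4-5] = +236.2769 N (tension)
  F[4-6] = +1580.6382 N (tension)
  F[5-6] = -4735.7615 N (compression)
  Rx@0 = -2182.3300 N
  Ry@0 = -343.7330 N
  Ry@6 = +4464.1930 N

2044.168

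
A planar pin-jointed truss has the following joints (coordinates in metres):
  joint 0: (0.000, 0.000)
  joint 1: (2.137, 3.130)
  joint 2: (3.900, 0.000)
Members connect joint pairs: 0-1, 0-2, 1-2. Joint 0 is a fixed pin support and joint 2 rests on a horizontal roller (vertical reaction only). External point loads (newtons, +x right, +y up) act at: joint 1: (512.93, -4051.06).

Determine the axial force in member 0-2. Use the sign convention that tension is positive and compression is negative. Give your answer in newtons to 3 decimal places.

N=3 nodes, M=3 members, R=3 reactions → 2N=6, M+R=6
member 0 (0-1): L=3.7899, (cx,cy)=(0.5639,0.8259)
member 1 (0-2): L=3.9000, (cx,cy)=(1.0000,0.0000)
member 2 (1-2): L=3.5924, (cx,cy)=(0.4908,-0.8713)
solve A·x = −loads:
  F[0-1] = -1718.9483 N (compression)
  F[0-2] = +1482.1774 N (tension)
  F[1-2] = -3020.1467 N (compression)
  Rx@0 = -512.9300 N
  Ry@0 = +1419.6277 N
  Ry@2 = +2631.4323 N

1482.177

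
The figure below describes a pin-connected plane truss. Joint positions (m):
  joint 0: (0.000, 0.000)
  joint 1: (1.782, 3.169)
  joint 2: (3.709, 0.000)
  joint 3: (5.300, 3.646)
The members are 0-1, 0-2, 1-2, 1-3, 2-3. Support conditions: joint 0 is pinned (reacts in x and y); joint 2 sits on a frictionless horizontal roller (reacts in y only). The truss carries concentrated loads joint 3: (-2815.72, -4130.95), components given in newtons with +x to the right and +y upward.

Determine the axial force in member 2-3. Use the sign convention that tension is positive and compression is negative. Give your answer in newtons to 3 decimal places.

-4347.826

N=4 nodes, M=5 members, R=3 reactions → 2N=8, M+R=8
member 0 (0-1): L=3.6357, (cx,cy)=(0.4901,0.8716)
member 1 (0-2): L=3.7090, (cx,cy)=(1.0000,0.0000)
member 2 (1-2): L=3.7089, (cx,cy)=(0.5196,-0.8544)
member 3 (1-3): L=3.5502, (cx,cy)=(0.9909,0.1344)
member 4 (2-3): L=3.9780, (cx,cy)=(0.3999,0.9165)
solve A·x = −loads:
  F[0-1] = -1142.5507 N (compression)
  F[0-2] = -2255.7060 N (compression)
  F[1-2] = +994.6847 N (tension)
  F[1-3] = -1086.6675 N (compression)
  F[2-3] = -4347.8260 N (compression)
  Rx@0 = +2815.7200 N
  Ry@0 = +995.8948 N
  Ry@2 = +3135.0552 N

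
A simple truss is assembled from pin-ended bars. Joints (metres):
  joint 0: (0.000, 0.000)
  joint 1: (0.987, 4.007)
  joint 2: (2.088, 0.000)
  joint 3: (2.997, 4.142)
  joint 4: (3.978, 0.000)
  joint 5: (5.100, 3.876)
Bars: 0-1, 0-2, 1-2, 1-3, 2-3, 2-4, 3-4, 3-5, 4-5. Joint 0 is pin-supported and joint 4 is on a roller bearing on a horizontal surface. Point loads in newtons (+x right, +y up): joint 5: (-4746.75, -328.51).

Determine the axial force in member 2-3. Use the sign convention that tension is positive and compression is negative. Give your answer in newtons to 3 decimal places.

N=6 nodes, M=9 members, R=3 reactions → 2N=12, M+R=12
member 0 (0-1): L=4.1268, (cx,cy)=(0.2392,0.9710)
member 1 (0-2): L=2.0880, (cx,cy)=(1.0000,0.0000)
member 2 (1-2): L=4.1555, (cx,cy)=(0.2649,-0.9643)
member 3 (1-3): L=2.0145, (cx,cy)=(0.9978,0.0670)
member 4 (2-3): L=4.2406, (cx,cy)=(0.2144,0.9768)
member 5 (2-4): L=1.8900, (cx,cy)=(1.0000,0.0000)
member 6 (3-4): L=4.2566, (cx,cy)=(0.2305,-0.9731)
member 7 (3-5): L=2.1198, (cx,cy)=(0.9921,-0.1255)
member 8 (4-5): L=4.0351, (cx,cy)=(0.2781,0.9606)
solve A·x = −loads:
  F[0-1] = -4667.8538 N (compression)
  F[0-2] = -3630.3385 N (compression)
  F[1-2] = +4538.8375 N (tension)
  F[1-3] = -2324.1989 N (compression)
  F[2-3] = -4480.7848 N (compression)
  F[2-4] = -1467.2840 N (compression)
  F[3-4] = +5241.0568 N (tension)
  F[3-5] = -4523.1069 N (compression)
  F[4-5] = -932.8863 N (compression)
  Rx@0 = +4746.7500 N
  Ry@0 = +4532.3818 N
  Ry@4 = -4203.8718 N

-4480.785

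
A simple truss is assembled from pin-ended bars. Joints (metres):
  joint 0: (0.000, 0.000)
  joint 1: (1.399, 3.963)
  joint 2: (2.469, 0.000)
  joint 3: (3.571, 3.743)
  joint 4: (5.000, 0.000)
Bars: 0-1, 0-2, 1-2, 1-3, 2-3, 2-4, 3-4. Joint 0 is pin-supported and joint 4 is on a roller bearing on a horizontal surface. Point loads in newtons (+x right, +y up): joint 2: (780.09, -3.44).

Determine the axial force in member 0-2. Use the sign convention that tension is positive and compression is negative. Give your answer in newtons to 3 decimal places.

780.705

N=5 nodes, M=7 members, R=3 reactions → 2N=10, M+R=10
member 0 (0-1): L=4.2027, (cx,cy)=(0.3329,0.9430)
member 1 (0-2): L=2.4690, (cx,cy)=(1.0000,0.0000)
member 2 (1-2): L=4.1049, (cx,cy)=(0.2607,-0.9654)
member 3 (1-3): L=2.1831, (cx,cy)=(0.9949,-0.1008)
member 4 (2-3): L=3.9019, (cx,cy)=(0.2824,0.9593)
member 5 (2-4): L=2.5310, (cx,cy)=(1.0000,0.0000)
member 6 (3-4): L=4.0065, (cx,cy)=(0.3567,-0.9342)
solve A·x = −loads:
  F[0-1] = -1.8466 N (compression)
  F[0-2] = +780.7047 N (tension)
  F[1-2] = +1.9207 N (tension)
  F[1-3] = -1.1211 N (compression)
  F[2-3] = +1.6530 N (tension)
  F[2-4] = +0.6485 N (tension)
  F[3-4] = -1.8183 N (compression)
  Rx@0 = -780.0900 N
  Ry@0 = +1.7413 N
  Ry@4 = +1.6987 N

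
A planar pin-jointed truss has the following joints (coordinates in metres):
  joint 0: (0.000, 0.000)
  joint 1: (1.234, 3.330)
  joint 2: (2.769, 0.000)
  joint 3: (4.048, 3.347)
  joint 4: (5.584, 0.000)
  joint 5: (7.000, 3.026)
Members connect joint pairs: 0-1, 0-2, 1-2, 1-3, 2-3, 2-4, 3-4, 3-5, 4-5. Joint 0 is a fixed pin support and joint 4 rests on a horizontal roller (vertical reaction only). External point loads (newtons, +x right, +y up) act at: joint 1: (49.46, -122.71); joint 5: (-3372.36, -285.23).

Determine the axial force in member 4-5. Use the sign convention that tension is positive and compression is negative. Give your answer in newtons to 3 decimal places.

N=6 nodes, M=9 members, R=3 reactions → 2N=12, M+R=12
member 0 (0-1): L=3.5513, (cx,cy)=(0.3475,0.9377)
member 1 (0-2): L=2.7690, (cx,cy)=(1.0000,0.0000)
member 2 (1-2): L=3.6668, (cx,cy)=(0.4186,-0.9082)
member 3 (1-3): L=2.8141, (cx,cy)=(1.0000,0.0060)
member 4 (2-3): L=3.5831, (cx,cy)=(0.3570,0.9341)
member 5 (2-4): L=2.8150, (cx,cy)=(1.0000,0.0000)
member 6 (3-4): L=3.6826, (cx,cy)=(0.4171,-0.9089)
member 7 (3-5): L=2.9694, (cx,cy)=(0.9941,-0.1081)
member 8 (4-5): L=3.3409, (cx,cy)=(0.4238,0.9057)
solve A·x = −loads:
  F[0-1] = -1942.2975 N (compression)
  F[0-2] = -2647.9916 N (compression)
  F[1-2] = +1860.3326 N (tension)
  F[1-3] = -1503.1790 N (compression)
  F[2-3] = -1808.6295 N (compression)
  F[2-4] = -1223.6029 N (compression)
  F[3-4] = +2237.6314 N (tension)
  F[3-5] = -3100.2281 N (compression)
  F[4-5] = -684.9353 N (compression)
  Rx@0 = +3322.9000 N
  Ry@0 = +1821.2683 N
  Ry@4 = -1413.3283 N

-684.935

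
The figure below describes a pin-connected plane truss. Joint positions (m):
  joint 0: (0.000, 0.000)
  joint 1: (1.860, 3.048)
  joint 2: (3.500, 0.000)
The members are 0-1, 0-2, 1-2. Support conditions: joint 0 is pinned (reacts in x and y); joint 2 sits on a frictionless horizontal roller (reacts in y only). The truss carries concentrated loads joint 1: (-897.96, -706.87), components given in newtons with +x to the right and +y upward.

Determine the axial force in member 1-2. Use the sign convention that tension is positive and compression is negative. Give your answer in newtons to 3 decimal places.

461.430

N=3 nodes, M=3 members, R=3 reactions → 2N=6, M+R=6
member 0 (0-1): L=3.5707, (cx,cy)=(0.5209,0.8536)
member 1 (0-2): L=3.5000, (cx,cy)=(1.0000,0.0000)
member 2 (1-2): L=3.4612, (cx,cy)=(0.4738,-0.8806)
solve A·x = −loads:
  F[0-1] = -1304.1188 N (compression)
  F[0-2] = -218.6365 N (compression)
  F[1-2] = +461.4297 N (tension)
  Rx@0 = +897.9600 N
  Ry@0 = +1113.2140 N
  Ry@2 = -406.3440 N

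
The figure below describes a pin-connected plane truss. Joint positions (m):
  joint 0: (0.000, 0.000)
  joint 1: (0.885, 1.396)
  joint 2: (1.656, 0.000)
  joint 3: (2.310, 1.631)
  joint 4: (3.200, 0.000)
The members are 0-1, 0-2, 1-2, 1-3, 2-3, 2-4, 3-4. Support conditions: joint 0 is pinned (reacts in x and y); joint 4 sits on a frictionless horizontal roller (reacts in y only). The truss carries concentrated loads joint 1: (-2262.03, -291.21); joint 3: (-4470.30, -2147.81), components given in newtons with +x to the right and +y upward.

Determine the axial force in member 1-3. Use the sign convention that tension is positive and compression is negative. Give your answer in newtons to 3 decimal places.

N=5 nodes, M=7 members, R=3 reactions → 2N=10, M+R=10
member 0 (0-1): L=1.6529, (cx,cy)=(0.5354,0.8446)
member 1 (0-2): L=1.6560, (cx,cy)=(1.0000,0.0000)
member 2 (1-2): L=1.5948, (cx,cy)=(0.4835,-0.8754)
member 3 (1-3): L=1.4442, (cx,cy)=(0.9867,0.1627)
member 4 (2-3): L=1.7572, (cx,cy)=(0.3722,0.9282)
member 5 (2-4): L=1.5440, (cx,cy)=(1.0000,0.0000)
member 6 (3-4): L=1.8580, (cx,cy)=(0.4790,-0.8778)
solve A·x = −loads:
  F[0-1] = -4822.8575 N (compression)
  F[0-2] = -4150.0455 N (compression)
  F[1-2] = +3904.6091 N (tension)
  F[1-3] = -2237.7939 N (compression)
  F[2-3] = -3682.5096 N (compression)
  F[2-4] = -891.7890 N (compression)
  F[3-4] = +1861.7610 N (tension)
  Rx@0 = +6732.3300 N
  Ry@0 = +4073.2985 N
  Ry@4 = -1634.2785 N

-2237.794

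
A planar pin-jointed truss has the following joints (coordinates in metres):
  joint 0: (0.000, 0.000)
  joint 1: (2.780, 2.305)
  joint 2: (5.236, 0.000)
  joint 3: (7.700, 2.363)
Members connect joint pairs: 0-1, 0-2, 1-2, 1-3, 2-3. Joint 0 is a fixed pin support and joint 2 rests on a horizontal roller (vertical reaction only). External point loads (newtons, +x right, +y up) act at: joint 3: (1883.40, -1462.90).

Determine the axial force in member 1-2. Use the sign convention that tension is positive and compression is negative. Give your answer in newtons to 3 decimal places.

-2188.565

N=4 nodes, M=5 members, R=3 reactions → 2N=8, M+R=8
member 0 (0-1): L=3.6113, (cx,cy)=(0.7698,0.6383)
member 1 (0-2): L=5.2360, (cx,cy)=(1.0000,0.0000)
member 2 (1-2): L=3.3682, (cx,cy)=(0.7292,-0.6843)
member 3 (1-3): L=4.9203, (cx,cy)=(0.9999,0.0118)
member 4 (2-3): L=3.4140, (cx,cy)=(0.7217,0.6922)
solve A·x = −loads:
  F[0-1] = +2410.2424 N (tension)
  F[0-2] = +27.9767 N (tension)
  F[1-2] = -2188.5651 N (compression)
  F[1-3] = +3451.4920 N (tension)
  F[2-3] = -2172.3098 N (compression)
  Rx@0 = -1883.4000 N
  Ry@0 = -1538.3995 N
  Ry@2 = +3001.2995 N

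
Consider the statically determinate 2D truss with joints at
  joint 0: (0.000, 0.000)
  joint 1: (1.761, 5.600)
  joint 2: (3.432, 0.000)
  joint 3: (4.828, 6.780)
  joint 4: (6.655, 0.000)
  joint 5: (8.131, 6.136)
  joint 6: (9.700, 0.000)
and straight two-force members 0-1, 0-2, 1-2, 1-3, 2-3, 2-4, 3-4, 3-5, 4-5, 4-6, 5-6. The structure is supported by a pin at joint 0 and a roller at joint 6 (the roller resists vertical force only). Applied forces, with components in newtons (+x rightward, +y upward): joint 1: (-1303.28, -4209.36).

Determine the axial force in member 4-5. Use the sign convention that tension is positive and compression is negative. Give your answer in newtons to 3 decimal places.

11.001

N=7 nodes, M=11 members, R=3 reactions → 2N=14, M+R=14
member 0 (0-1): L=5.8704, (cx,cy)=(0.3000,0.9539)
member 1 (0-2): L=3.4320, (cx,cy)=(1.0000,0.0000)
member 2 (1-2): L=5.8440, (cx,cy)=(0.2859,-0.9582)
member 3 (1-3): L=3.2862, (cx,cy)=(0.9333,0.3591)
member 4 (2-3): L=6.9222, (cx,cy)=(0.2017,0.9795)
member 5 (2-4): L=3.2230, (cx,cy)=(1.0000,0.0000)
member 6 (3-4): L=7.0218, (cx,cy)=(0.2602,-0.9656)
member 7 (3-5): L=3.3652, (cx,cy)=(0.9815,-0.1914)
member 8 (4-5): L=6.3110, (cx,cy)=(0.2339,0.9723)
member 9 (4-6): L=3.0450, (cx,cy)=(1.0000,0.0000)
member 10 (5-6): L=6.3334, (cx,cy)=(0.2477,-0.9688)
solve A·x = −loads:
  F[0-1] = -4400.2275 N (compression)
  F[0-2] = +16.7074 N (tension)
  F[1-2] = -17.0493 N (compression)
  F[1-3] = -12.6780 N (compression)
  F[2-3] = +16.6802 N (tension)
  F[2-4] = +8.4685 N (tension)
  F[3-4] = -11.0774 N (compression)
  F[3-5] = -5.6915 N (compression)
  F[4-5] = +11.0010 N (tension)
  F[4-6] = +3.0135 N (tension)
  F[5-6] = -12.1642 N (compression)
  Rx@0 = +1303.2800 N
  Ry@0 = +4197.5750 N
  Ry@6 = +11.7850 N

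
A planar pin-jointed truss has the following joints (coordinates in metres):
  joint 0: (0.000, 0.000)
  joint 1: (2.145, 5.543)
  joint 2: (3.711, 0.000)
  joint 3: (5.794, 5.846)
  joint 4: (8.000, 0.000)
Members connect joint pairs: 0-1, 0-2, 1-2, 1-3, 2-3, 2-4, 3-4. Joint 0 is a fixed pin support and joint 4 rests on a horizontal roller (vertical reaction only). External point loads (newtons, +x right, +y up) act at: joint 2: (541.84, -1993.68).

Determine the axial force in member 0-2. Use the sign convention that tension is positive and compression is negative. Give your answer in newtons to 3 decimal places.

N=5 nodes, M=7 members, R=3 reactions → 2N=10, M+R=10
member 0 (0-1): L=5.9436, (cx,cy)=(0.3609,0.9326)
member 1 (0-2): L=3.7110, (cx,cy)=(1.0000,0.0000)
member 2 (1-2): L=5.7600, (cx,cy)=(0.2719,-0.9623)
member 3 (1-3): L=3.6616, (cx,cy)=(0.9966,0.0828)
member 4 (2-3): L=6.2060, (cx,cy)=(0.3356,0.9420)
member 5 (2-4): L=4.2890, (cx,cy)=(1.0000,0.0000)
member 6 (3-4): L=6.2484, (cx,cy)=(0.3531,-0.9356)
solve A·x = −loads:
  F[0-1] = -1146.1015 N (compression)
  F[0-2] = +955.4623 N (tension)
  F[1-2] = +1050.3683 N (tension)
  F[1-3] = -701.5992 N (compression)
  F[2-3] = +1043.4052 N (tension)
  F[2-4] = +348.9821 N (tension)
  F[3-4] = -988.4723 N (compression)
  Rx@0 = -541.8400 N
  Ry@0 = +1068.8617 N
  Ry@4 = +924.8183 N

955.462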